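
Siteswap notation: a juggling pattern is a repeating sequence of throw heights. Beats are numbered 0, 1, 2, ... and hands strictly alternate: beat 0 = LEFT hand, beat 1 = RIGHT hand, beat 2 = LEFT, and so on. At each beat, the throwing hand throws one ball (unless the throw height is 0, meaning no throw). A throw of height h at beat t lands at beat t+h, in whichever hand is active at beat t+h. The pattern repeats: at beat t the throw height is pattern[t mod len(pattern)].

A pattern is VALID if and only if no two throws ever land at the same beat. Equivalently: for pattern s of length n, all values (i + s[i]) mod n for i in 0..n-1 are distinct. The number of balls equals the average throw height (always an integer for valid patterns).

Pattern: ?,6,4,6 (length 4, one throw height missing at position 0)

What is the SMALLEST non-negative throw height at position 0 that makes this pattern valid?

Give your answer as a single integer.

Answer: 0

Derivation:
i=0: s[i]=? (unknown)
i=1: (1 + 6) mod 4 = 3
i=2: (2 + 4) mod 4 = 2
i=3: (3 + 6) mod 4 = 1
Known residues: [1, 2, 3]; need a permutation of 0..3, so missing residue r = 0
Need (0 + s) mod 4 = 0; smallest s = (0 - 0) mod 4 = 0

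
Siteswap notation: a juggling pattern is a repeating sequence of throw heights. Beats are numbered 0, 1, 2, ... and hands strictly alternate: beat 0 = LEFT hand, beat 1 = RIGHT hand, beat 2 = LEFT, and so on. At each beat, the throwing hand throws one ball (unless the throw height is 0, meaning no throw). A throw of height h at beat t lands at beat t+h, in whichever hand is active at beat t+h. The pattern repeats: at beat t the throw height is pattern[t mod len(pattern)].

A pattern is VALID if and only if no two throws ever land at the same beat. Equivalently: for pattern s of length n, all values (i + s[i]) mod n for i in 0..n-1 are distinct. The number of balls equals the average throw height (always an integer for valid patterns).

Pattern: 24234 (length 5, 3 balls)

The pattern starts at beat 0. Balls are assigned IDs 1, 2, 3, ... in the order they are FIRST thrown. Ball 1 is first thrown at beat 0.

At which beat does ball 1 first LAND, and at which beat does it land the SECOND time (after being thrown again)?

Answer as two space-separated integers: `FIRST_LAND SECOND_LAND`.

Beat 0 (L): throw ball1 h=2 -> lands@2:L; in-air after throw: [b1@2:L]
Beat 1 (R): throw ball2 h=4 -> lands@5:R; in-air after throw: [b1@2:L b2@5:R]
Beat 2 (L): throw ball1 h=2 -> lands@4:L; in-air after throw: [b1@4:L b2@5:R]
Beat 3 (R): throw ball3 h=3 -> lands@6:L; in-air after throw: [b1@4:L b2@5:R b3@6:L]
Beat 4 (L): throw ball1 h=4 -> lands@8:L; in-air after throw: [b2@5:R b3@6:L b1@8:L]
Ball 1: thrown@0 h=2 -> first land @2; rethrown@2 h=2 -> second land @4

Answer: 2 4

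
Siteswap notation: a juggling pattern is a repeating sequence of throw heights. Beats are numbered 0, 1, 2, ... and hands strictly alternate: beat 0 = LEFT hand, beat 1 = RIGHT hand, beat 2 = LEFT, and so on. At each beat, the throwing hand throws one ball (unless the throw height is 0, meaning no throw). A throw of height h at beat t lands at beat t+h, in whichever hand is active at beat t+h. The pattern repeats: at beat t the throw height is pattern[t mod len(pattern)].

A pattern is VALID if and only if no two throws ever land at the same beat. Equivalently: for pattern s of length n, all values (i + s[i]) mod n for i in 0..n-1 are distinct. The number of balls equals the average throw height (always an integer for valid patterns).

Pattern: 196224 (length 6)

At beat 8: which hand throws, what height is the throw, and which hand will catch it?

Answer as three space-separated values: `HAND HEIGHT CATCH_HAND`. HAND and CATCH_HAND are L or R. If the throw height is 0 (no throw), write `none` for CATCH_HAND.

Answer: L 6 L

Derivation:
Beat 8: 8 mod 2 = 0, so hand = L
Throw height = pattern[8 mod 6] = pattern[2] = 6
Lands at beat 8+6=14, 14 mod 2 = 0, so catch hand = L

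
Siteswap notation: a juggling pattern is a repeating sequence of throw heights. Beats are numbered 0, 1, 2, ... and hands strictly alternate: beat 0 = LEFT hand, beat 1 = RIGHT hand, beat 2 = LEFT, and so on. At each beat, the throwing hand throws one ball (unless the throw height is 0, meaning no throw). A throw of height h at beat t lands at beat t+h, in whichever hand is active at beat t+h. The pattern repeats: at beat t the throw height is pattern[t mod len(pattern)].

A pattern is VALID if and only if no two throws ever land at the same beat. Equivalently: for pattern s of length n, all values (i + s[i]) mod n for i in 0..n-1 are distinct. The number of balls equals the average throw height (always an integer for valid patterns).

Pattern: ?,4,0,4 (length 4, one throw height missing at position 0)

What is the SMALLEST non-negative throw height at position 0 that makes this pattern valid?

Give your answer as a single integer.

i=0: s[i]=? (unknown)
i=1: (1 + 4) mod 4 = 1
i=2: (2 + 0) mod 4 = 2
i=3: (3 + 4) mod 4 = 3
Known residues: [1, 2, 3]; need a permutation of 0..3, so missing residue r = 0
Need (0 + s) mod 4 = 0; smallest s = (0 - 0) mod 4 = 0

Answer: 0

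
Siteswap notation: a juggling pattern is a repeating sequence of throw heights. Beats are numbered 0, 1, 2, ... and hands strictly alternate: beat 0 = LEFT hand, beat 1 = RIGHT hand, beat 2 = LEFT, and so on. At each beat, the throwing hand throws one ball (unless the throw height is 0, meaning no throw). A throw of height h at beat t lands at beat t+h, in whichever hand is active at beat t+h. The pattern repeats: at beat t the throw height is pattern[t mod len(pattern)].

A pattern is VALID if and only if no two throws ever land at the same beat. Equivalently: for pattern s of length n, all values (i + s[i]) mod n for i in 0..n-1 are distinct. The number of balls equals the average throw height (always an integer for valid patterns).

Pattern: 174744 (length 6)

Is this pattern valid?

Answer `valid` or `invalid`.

Answer: invalid

Derivation:
i=0: (i + s[i]) mod n = (0 + 1) mod 6 = 1
i=1: (i + s[i]) mod n = (1 + 7) mod 6 = 2
i=2: (i + s[i]) mod n = (2 + 4) mod 6 = 0
i=3: (i + s[i]) mod n = (3 + 7) mod 6 = 4
i=4: (i + s[i]) mod n = (4 + 4) mod 6 = 2
i=5: (i + s[i]) mod n = (5 + 4) mod 6 = 3
Residues: [1, 2, 0, 4, 2, 3], distinct: False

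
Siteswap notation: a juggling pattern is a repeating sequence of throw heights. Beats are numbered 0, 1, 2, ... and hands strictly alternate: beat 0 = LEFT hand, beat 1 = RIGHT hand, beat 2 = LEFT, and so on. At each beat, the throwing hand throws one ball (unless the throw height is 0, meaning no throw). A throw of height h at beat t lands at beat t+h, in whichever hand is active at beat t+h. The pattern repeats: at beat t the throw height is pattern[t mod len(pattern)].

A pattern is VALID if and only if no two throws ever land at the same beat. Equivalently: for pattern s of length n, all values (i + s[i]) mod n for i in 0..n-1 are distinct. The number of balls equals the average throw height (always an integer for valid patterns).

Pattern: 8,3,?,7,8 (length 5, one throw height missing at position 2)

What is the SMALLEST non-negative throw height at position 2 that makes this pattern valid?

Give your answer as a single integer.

Answer: 4

Derivation:
i=0: (0 + 8) mod 5 = 3
i=1: (1 + 3) mod 5 = 4
i=2: s[i]=? (unknown)
i=3: (3 + 7) mod 5 = 0
i=4: (4 + 8) mod 5 = 2
Known residues: [0, 2, 3, 4]; need a permutation of 0..4, so missing residue r = 1
Need (2 + s) mod 5 = 1; smallest s = (1 - 2) mod 5 = 4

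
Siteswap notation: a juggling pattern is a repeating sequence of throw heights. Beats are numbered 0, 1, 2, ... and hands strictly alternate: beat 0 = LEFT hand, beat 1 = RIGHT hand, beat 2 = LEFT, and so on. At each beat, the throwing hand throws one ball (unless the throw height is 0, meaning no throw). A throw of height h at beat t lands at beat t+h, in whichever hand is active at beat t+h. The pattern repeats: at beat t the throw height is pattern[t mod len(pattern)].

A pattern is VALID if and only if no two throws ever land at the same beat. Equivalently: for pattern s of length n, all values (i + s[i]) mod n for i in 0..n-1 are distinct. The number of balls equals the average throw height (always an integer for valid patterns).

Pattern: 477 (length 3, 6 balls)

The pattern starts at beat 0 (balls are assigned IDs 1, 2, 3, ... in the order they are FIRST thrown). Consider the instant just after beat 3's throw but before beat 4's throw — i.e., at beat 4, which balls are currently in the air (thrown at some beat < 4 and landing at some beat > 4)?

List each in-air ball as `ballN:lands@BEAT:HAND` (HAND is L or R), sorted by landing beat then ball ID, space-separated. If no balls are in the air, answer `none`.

Beat 0 (L): throw ball1 h=4 -> lands@4:L; in-air after throw: [b1@4:L]
Beat 1 (R): throw ball2 h=7 -> lands@8:L; in-air after throw: [b1@4:L b2@8:L]
Beat 2 (L): throw ball3 h=7 -> lands@9:R; in-air after throw: [b1@4:L b2@8:L b3@9:R]
Beat 3 (R): throw ball4 h=4 -> lands@7:R; in-air after throw: [b1@4:L b4@7:R b2@8:L b3@9:R]
Beat 4 (L): throw ball1 h=7 -> lands@11:R; in-air after throw: [b4@7:R b2@8:L b3@9:R b1@11:R]

Answer: ball4:lands@7:R ball2:lands@8:L ball3:lands@9:R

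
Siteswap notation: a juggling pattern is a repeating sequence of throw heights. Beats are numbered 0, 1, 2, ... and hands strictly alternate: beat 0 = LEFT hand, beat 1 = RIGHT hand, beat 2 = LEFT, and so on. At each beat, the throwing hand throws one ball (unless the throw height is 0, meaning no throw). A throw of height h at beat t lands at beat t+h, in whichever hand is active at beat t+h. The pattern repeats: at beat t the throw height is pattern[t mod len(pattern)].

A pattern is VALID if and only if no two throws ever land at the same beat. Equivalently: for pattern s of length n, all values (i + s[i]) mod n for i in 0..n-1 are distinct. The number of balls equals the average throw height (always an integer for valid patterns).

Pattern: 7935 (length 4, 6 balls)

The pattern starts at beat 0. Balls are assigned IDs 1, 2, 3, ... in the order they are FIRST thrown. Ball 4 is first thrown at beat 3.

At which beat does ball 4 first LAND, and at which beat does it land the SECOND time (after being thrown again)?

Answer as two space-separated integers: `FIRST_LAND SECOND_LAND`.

Answer: 8 15

Derivation:
Beat 0 (L): throw ball1 h=7 -> lands@7:R; in-air after throw: [b1@7:R]
Beat 1 (R): throw ball2 h=9 -> lands@10:L; in-air after throw: [b1@7:R b2@10:L]
Beat 2 (L): throw ball3 h=3 -> lands@5:R; in-air after throw: [b3@5:R b1@7:R b2@10:L]
Beat 3 (R): throw ball4 h=5 -> lands@8:L; in-air after throw: [b3@5:R b1@7:R b4@8:L b2@10:L]
Beat 4 (L): throw ball5 h=7 -> lands@11:R; in-air after throw: [b3@5:R b1@7:R b4@8:L b2@10:L b5@11:R]
Beat 5 (R): throw ball3 h=9 -> lands@14:L; in-air after throw: [b1@7:R b4@8:L b2@10:L b5@11:R b3@14:L]
Beat 6 (L): throw ball6 h=3 -> lands@9:R; in-air after throw: [b1@7:R b4@8:L b6@9:R b2@10:L b5@11:R b3@14:L]
Beat 7 (R): throw ball1 h=5 -> lands@12:L; in-air after throw: [b4@8:L b6@9:R b2@10:L b5@11:R b1@12:L b3@14:L]
Beat 8 (L): throw ball4 h=7 -> lands@15:R; in-air after throw: [b6@9:R b2@10:L b5@11:R b1@12:L b3@14:L b4@15:R]
Beat 9 (R): throw ball6 h=9 -> lands@18:L; in-air after throw: [b2@10:L b5@11:R b1@12:L b3@14:L b4@15:R b6@18:L]
Beat 10 (L): throw ball2 h=3 -> lands@13:R; in-air after throw: [b5@11:R b1@12:L b2@13:R b3@14:L b4@15:R b6@18:L]
Beat 11 (R): throw ball5 h=5 -> lands@16:L; in-air after throw: [b1@12:L b2@13:R b3@14:L b4@15:R b5@16:L b6@18:L]
Beat 12 (L): throw ball1 h=7 -> lands@19:R; in-air after throw: [b2@13:R b3@14:L b4@15:R b5@16:L b6@18:L b1@19:R]
Beat 13 (R): throw ball2 h=9 -> lands@22:L; in-air after throw: [b3@14:L b4@15:R b5@16:L b6@18:L b1@19:R b2@22:L]
Beat 14 (L): throw ball3 h=3 -> lands@17:R; in-air after throw: [b4@15:R b5@16:L b3@17:R b6@18:L b1@19:R b2@22:L]
Beat 15 (R): throw ball4 h=5 -> lands@20:L; in-air after throw: [b5@16:L b3@17:R b6@18:L b1@19:R b4@20:L b2@22:L]
Ball 4: thrown@3 h=5 -> first land @8; rethrown@8 h=7 -> second land @15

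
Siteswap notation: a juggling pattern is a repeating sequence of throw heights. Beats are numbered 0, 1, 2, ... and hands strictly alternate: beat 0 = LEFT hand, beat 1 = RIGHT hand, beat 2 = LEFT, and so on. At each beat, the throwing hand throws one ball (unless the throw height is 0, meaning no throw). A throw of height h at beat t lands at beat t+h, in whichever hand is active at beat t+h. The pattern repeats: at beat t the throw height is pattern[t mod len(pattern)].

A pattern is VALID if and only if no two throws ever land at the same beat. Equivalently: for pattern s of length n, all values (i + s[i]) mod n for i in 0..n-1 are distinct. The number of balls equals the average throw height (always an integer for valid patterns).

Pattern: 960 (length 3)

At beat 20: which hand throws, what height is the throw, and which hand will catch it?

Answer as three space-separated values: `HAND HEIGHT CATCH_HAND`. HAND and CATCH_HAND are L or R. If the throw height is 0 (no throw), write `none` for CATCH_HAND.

Beat 20: 20 mod 2 = 0, so hand = L
Throw height = pattern[20 mod 3] = pattern[2] = 0

Answer: L 0 none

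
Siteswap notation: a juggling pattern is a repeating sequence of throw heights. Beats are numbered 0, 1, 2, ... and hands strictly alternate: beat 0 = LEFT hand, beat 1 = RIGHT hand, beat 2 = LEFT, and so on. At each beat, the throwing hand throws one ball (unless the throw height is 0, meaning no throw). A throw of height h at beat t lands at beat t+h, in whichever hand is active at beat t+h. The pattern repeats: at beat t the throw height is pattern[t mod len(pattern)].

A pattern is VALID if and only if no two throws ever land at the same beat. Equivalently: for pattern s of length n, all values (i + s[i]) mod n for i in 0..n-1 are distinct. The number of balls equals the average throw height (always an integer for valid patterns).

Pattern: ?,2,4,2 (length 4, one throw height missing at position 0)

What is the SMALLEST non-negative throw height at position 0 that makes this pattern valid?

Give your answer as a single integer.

Answer: 0

Derivation:
i=0: s[i]=? (unknown)
i=1: (1 + 2) mod 4 = 3
i=2: (2 + 4) mod 4 = 2
i=3: (3 + 2) mod 4 = 1
Known residues: [1, 2, 3]; need a permutation of 0..3, so missing residue r = 0
Need (0 + s) mod 4 = 0; smallest s = (0 - 0) mod 4 = 0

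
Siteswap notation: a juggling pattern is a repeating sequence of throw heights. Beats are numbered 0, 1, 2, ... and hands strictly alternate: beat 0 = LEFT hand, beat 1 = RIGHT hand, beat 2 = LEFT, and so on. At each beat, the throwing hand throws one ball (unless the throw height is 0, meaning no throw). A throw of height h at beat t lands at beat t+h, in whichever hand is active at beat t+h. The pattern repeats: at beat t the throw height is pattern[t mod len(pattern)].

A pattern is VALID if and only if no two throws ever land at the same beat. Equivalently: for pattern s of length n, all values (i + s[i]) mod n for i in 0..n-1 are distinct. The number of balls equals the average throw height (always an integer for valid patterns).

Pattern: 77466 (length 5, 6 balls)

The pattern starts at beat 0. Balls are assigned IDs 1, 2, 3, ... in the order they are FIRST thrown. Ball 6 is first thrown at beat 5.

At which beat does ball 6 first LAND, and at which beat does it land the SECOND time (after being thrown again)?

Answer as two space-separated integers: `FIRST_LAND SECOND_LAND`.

Answer: 12 16

Derivation:
Beat 0 (L): throw ball1 h=7 -> lands@7:R; in-air after throw: [b1@7:R]
Beat 1 (R): throw ball2 h=7 -> lands@8:L; in-air after throw: [b1@7:R b2@8:L]
Beat 2 (L): throw ball3 h=4 -> lands@6:L; in-air after throw: [b3@6:L b1@7:R b2@8:L]
Beat 3 (R): throw ball4 h=6 -> lands@9:R; in-air after throw: [b3@6:L b1@7:R b2@8:L b4@9:R]
Beat 4 (L): throw ball5 h=6 -> lands@10:L; in-air after throw: [b3@6:L b1@7:R b2@8:L b4@9:R b5@10:L]
Beat 5 (R): throw ball6 h=7 -> lands@12:L; in-air after throw: [b3@6:L b1@7:R b2@8:L b4@9:R b5@10:L b6@12:L]
Beat 6 (L): throw ball3 h=7 -> lands@13:R; in-air after throw: [b1@7:R b2@8:L b4@9:R b5@10:L b6@12:L b3@13:R]
Beat 7 (R): throw ball1 h=4 -> lands@11:R; in-air after throw: [b2@8:L b4@9:R b5@10:L b1@11:R b6@12:L b3@13:R]
Beat 8 (L): throw ball2 h=6 -> lands@14:L; in-air after throw: [b4@9:R b5@10:L b1@11:R b6@12:L b3@13:R b2@14:L]
Beat 9 (R): throw ball4 h=6 -> lands@15:R; in-air after throw: [b5@10:L b1@11:R b6@12:L b3@13:R b2@14:L b4@15:R]
Beat 10 (L): throw ball5 h=7 -> lands@17:R; in-air after throw: [b1@11:R b6@12:L b3@13:R b2@14:L b4@15:R b5@17:R]
Beat 11 (R): throw ball1 h=7 -> lands@18:L; in-air after throw: [b6@12:L b3@13:R b2@14:L b4@15:R b5@17:R b1@18:L]
Beat 12 (L): throw ball6 h=4 -> lands@16:L; in-air after throw: [b3@13:R b2@14:L b4@15:R b6@16:L b5@17:R b1@18:L]
Beat 13 (R): throw ball3 h=6 -> lands@19:R; in-air after throw: [b2@14:L b4@15:R b6@16:L b5@17:R b1@18:L b3@19:R]
Beat 14 (L): throw ball2 h=6 -> lands@20:L; in-air after throw: [b4@15:R b6@16:L b5@17:R b1@18:L b3@19:R b2@20:L]
Beat 15 (R): throw ball4 h=7 -> lands@22:L; in-air after throw: [b6@16:L b5@17:R b1@18:L b3@19:R b2@20:L b4@22:L]
Beat 16 (L): throw ball6 h=7 -> lands@23:R; in-air after throw: [b5@17:R b1@18:L b3@19:R b2@20:L b4@22:L b6@23:R]
Ball 6: thrown@5 h=7 -> first land @12; rethrown@12 h=4 -> second land @16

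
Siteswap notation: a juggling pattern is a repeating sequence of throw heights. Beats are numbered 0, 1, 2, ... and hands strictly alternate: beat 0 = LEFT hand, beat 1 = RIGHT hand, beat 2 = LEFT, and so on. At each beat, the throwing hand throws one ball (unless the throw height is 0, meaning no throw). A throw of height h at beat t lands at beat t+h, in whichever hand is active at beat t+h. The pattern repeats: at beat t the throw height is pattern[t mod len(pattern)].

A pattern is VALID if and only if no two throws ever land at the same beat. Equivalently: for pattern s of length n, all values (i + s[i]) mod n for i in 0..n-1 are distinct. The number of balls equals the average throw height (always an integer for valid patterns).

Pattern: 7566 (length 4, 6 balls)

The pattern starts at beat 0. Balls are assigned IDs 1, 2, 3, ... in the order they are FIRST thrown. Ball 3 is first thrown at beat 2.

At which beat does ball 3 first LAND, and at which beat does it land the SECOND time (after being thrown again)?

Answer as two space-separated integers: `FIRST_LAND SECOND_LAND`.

Answer: 8 15

Derivation:
Beat 0 (L): throw ball1 h=7 -> lands@7:R; in-air after throw: [b1@7:R]
Beat 1 (R): throw ball2 h=5 -> lands@6:L; in-air after throw: [b2@6:L b1@7:R]
Beat 2 (L): throw ball3 h=6 -> lands@8:L; in-air after throw: [b2@6:L b1@7:R b3@8:L]
Beat 3 (R): throw ball4 h=6 -> lands@9:R; in-air after throw: [b2@6:L b1@7:R b3@8:L b4@9:R]
Beat 4 (L): throw ball5 h=7 -> lands@11:R; in-air after throw: [b2@6:L b1@7:R b3@8:L b4@9:R b5@11:R]
Beat 5 (R): throw ball6 h=5 -> lands@10:L; in-air after throw: [b2@6:L b1@7:R b3@8:L b4@9:R b6@10:L b5@11:R]
Beat 6 (L): throw ball2 h=6 -> lands@12:L; in-air after throw: [b1@7:R b3@8:L b4@9:R b6@10:L b5@11:R b2@12:L]
Beat 7 (R): throw ball1 h=6 -> lands@13:R; in-air after throw: [b3@8:L b4@9:R b6@10:L b5@11:R b2@12:L b1@13:R]
Beat 8 (L): throw ball3 h=7 -> lands@15:R; in-air after throw: [b4@9:R b6@10:L b5@11:R b2@12:L b1@13:R b3@15:R]
Beat 9 (R): throw ball4 h=5 -> lands@14:L; in-air after throw: [b6@10:L b5@11:R b2@12:L b1@13:R b4@14:L b3@15:R]
Beat 10 (L): throw ball6 h=6 -> lands@16:L; in-air after throw: [b5@11:R b2@12:L b1@13:R b4@14:L b3@15:R b6@16:L]
Beat 11 (R): throw ball5 h=6 -> lands@17:R; in-air after throw: [b2@12:L b1@13:R b4@14:L b3@15:R b6@16:L b5@17:R]
Beat 12 (L): throw ball2 h=7 -> lands@19:R; in-air after throw: [b1@13:R b4@14:L b3@15:R b6@16:L b5@17:R b2@19:R]
Beat 13 (R): throw ball1 h=5 -> lands@18:L; in-air after throw: [b4@14:L b3@15:R b6@16:L b5@17:R b1@18:L b2@19:R]
Beat 14 (L): throw ball4 h=6 -> lands@20:L; in-air after throw: [b3@15:R b6@16:L b5@17:R b1@18:L b2@19:R b4@20:L]
Beat 15 (R): throw ball3 h=6 -> lands@21:R; in-air after throw: [b6@16:L b5@17:R b1@18:L b2@19:R b4@20:L b3@21:R]
Ball 3: thrown@2 h=6 -> first land @8; rethrown@8 h=7 -> second land @15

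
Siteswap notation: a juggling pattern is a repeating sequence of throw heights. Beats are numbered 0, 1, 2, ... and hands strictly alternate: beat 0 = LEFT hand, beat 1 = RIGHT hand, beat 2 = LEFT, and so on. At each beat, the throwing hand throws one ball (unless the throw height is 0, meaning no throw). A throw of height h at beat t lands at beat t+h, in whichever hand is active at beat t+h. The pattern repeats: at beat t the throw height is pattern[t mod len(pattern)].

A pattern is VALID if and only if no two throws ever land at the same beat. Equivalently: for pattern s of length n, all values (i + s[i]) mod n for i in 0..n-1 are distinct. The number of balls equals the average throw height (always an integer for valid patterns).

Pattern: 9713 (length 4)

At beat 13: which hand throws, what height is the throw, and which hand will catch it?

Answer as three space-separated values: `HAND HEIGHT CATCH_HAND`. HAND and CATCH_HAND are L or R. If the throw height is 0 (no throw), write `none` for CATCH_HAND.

Answer: R 7 L

Derivation:
Beat 13: 13 mod 2 = 1, so hand = R
Throw height = pattern[13 mod 4] = pattern[1] = 7
Lands at beat 13+7=20, 20 mod 2 = 0, so catch hand = L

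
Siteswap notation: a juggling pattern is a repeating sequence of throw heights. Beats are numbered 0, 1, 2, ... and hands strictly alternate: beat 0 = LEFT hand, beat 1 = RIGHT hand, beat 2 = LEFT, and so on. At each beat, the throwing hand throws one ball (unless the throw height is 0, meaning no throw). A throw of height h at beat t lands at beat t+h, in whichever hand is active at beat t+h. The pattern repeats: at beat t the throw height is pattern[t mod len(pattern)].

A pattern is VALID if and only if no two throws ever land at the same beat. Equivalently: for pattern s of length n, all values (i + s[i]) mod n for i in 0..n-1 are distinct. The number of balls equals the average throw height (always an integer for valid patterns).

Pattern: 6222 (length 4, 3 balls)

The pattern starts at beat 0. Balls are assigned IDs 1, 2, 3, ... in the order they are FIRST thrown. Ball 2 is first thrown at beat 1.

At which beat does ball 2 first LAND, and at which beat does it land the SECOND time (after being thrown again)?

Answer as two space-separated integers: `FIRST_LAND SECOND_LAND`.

Answer: 3 5

Derivation:
Beat 0 (L): throw ball1 h=6 -> lands@6:L; in-air after throw: [b1@6:L]
Beat 1 (R): throw ball2 h=2 -> lands@3:R; in-air after throw: [b2@3:R b1@6:L]
Beat 2 (L): throw ball3 h=2 -> lands@4:L; in-air after throw: [b2@3:R b3@4:L b1@6:L]
Beat 3 (R): throw ball2 h=2 -> lands@5:R; in-air after throw: [b3@4:L b2@5:R b1@6:L]
Beat 4 (L): throw ball3 h=6 -> lands@10:L; in-air after throw: [b2@5:R b1@6:L b3@10:L]
Beat 5 (R): throw ball2 h=2 -> lands@7:R; in-air after throw: [b1@6:L b2@7:R b3@10:L]
Ball 2: thrown@1 h=2 -> first land @3; rethrown@3 h=2 -> second land @5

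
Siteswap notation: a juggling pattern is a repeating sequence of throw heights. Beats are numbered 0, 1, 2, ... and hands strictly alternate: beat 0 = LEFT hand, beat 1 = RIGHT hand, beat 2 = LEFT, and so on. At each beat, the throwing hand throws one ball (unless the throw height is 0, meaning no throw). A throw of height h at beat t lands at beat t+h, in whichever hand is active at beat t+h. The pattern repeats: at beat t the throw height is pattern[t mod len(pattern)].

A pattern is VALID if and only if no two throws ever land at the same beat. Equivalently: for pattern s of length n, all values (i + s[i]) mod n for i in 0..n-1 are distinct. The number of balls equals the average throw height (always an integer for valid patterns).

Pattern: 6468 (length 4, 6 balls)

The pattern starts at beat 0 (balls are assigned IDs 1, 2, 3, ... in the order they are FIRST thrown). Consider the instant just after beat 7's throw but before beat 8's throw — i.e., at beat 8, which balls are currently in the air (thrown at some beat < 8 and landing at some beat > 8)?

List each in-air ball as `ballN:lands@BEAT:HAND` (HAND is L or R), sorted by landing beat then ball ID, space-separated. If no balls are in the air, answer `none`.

Answer: ball2:lands@9:R ball5:lands@10:L ball4:lands@11:R ball1:lands@12:L ball6:lands@15:R

Derivation:
Beat 0 (L): throw ball1 h=6 -> lands@6:L; in-air after throw: [b1@6:L]
Beat 1 (R): throw ball2 h=4 -> lands@5:R; in-air after throw: [b2@5:R b1@6:L]
Beat 2 (L): throw ball3 h=6 -> lands@8:L; in-air after throw: [b2@5:R b1@6:L b3@8:L]
Beat 3 (R): throw ball4 h=8 -> lands@11:R; in-air after throw: [b2@5:R b1@6:L b3@8:L b4@11:R]
Beat 4 (L): throw ball5 h=6 -> lands@10:L; in-air after throw: [b2@5:R b1@6:L b3@8:L b5@10:L b4@11:R]
Beat 5 (R): throw ball2 h=4 -> lands@9:R; in-air after throw: [b1@6:L b3@8:L b2@9:R b5@10:L b4@11:R]
Beat 6 (L): throw ball1 h=6 -> lands@12:L; in-air after throw: [b3@8:L b2@9:R b5@10:L b4@11:R b1@12:L]
Beat 7 (R): throw ball6 h=8 -> lands@15:R; in-air after throw: [b3@8:L b2@9:R b5@10:L b4@11:R b1@12:L b6@15:R]
Beat 8 (L): throw ball3 h=6 -> lands@14:L; in-air after throw: [b2@9:R b5@10:L b4@11:R b1@12:L b3@14:L b6@15:R]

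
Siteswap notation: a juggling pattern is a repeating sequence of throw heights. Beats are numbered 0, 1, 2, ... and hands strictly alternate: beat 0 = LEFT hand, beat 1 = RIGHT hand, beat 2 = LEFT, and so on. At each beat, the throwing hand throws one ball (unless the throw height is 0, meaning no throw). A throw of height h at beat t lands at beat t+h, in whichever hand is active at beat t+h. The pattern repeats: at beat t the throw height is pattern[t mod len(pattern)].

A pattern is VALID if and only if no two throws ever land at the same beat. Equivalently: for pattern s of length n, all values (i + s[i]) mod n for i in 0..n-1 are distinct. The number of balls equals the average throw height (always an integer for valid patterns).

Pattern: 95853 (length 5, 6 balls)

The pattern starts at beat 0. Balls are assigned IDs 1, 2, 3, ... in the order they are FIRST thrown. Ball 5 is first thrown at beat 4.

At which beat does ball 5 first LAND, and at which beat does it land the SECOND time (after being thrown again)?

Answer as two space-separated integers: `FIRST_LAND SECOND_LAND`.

Beat 0 (L): throw ball1 h=9 -> lands@9:R; in-air after throw: [b1@9:R]
Beat 1 (R): throw ball2 h=5 -> lands@6:L; in-air after throw: [b2@6:L b1@9:R]
Beat 2 (L): throw ball3 h=8 -> lands@10:L; in-air after throw: [b2@6:L b1@9:R b3@10:L]
Beat 3 (R): throw ball4 h=5 -> lands@8:L; in-air after throw: [b2@6:L b4@8:L b1@9:R b3@10:L]
Beat 4 (L): throw ball5 h=3 -> lands@7:R; in-air after throw: [b2@6:L b5@7:R b4@8:L b1@9:R b3@10:L]
Beat 5 (R): throw ball6 h=9 -> lands@14:L; in-air after throw: [b2@6:L b5@7:R b4@8:L b1@9:R b3@10:L b6@14:L]
Beat 6 (L): throw ball2 h=5 -> lands@11:R; in-air after throw: [b5@7:R b4@8:L b1@9:R b3@10:L b2@11:R b6@14:L]
Beat 7 (R): throw ball5 h=8 -> lands@15:R; in-air after throw: [b4@8:L b1@9:R b3@10:L b2@11:R b6@14:L b5@15:R]
Beat 8 (L): throw ball4 h=5 -> lands@13:R; in-air after throw: [b1@9:R b3@10:L b2@11:R b4@13:R b6@14:L b5@15:R]
Beat 9 (R): throw ball1 h=3 -> lands@12:L; in-air after throw: [b3@10:L b2@11:R b1@12:L b4@13:R b6@14:L b5@15:R]
Beat 10 (L): throw ball3 h=9 -> lands@19:R; in-air after throw: [b2@11:R b1@12:L b4@13:R b6@14:L b5@15:R b3@19:R]
Beat 11 (R): throw ball2 h=5 -> lands@16:L; in-air after throw: [b1@12:L b4@13:R b6@14:L b5@15:R b2@16:L b3@19:R]
Beat 12 (L): throw ball1 h=8 -> lands@20:L; in-air after throw: [b4@13:R b6@14:L b5@15:R b2@16:L b3@19:R b1@20:L]
Beat 13 (R): throw ball4 h=5 -> lands@18:L; in-air after throw: [b6@14:L b5@15:R b2@16:L b4@18:L b3@19:R b1@20:L]
Beat 14 (L): throw ball6 h=3 -> lands@17:R; in-air after throw: [b5@15:R b2@16:L b6@17:R b4@18:L b3@19:R b1@20:L]
Beat 15 (R): throw ball5 h=9 -> lands@24:L; in-air after throw: [b2@16:L b6@17:R b4@18:L b3@19:R b1@20:L b5@24:L]
Ball 5: thrown@4 h=3 -> first land @7; rethrown@7 h=8 -> second land @15

Answer: 7 15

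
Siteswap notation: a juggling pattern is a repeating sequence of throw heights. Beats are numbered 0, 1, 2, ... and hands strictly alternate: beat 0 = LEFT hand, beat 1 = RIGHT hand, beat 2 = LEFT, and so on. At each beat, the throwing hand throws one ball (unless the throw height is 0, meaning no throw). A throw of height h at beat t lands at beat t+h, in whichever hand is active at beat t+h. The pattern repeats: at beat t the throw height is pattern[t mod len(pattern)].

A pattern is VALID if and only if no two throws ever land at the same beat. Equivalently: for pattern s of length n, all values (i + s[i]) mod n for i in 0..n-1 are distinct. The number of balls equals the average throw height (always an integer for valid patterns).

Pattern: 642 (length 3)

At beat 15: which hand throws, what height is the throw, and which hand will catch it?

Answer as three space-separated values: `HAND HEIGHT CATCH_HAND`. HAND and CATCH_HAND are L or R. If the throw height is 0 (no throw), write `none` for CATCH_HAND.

Beat 15: 15 mod 2 = 1, so hand = R
Throw height = pattern[15 mod 3] = pattern[0] = 6
Lands at beat 15+6=21, 21 mod 2 = 1, so catch hand = R

Answer: R 6 R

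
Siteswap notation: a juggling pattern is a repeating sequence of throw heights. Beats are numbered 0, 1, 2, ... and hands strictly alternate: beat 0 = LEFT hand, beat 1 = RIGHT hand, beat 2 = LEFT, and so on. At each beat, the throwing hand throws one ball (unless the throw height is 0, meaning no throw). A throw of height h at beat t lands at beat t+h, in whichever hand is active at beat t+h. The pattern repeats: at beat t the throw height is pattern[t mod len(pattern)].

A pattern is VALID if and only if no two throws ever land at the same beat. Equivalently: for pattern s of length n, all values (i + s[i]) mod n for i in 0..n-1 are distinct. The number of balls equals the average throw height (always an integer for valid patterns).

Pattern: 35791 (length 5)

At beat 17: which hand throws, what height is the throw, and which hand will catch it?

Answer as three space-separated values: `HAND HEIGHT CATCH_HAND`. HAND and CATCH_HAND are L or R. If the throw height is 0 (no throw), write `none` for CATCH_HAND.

Answer: R 7 L

Derivation:
Beat 17: 17 mod 2 = 1, so hand = R
Throw height = pattern[17 mod 5] = pattern[2] = 7
Lands at beat 17+7=24, 24 mod 2 = 0, so catch hand = L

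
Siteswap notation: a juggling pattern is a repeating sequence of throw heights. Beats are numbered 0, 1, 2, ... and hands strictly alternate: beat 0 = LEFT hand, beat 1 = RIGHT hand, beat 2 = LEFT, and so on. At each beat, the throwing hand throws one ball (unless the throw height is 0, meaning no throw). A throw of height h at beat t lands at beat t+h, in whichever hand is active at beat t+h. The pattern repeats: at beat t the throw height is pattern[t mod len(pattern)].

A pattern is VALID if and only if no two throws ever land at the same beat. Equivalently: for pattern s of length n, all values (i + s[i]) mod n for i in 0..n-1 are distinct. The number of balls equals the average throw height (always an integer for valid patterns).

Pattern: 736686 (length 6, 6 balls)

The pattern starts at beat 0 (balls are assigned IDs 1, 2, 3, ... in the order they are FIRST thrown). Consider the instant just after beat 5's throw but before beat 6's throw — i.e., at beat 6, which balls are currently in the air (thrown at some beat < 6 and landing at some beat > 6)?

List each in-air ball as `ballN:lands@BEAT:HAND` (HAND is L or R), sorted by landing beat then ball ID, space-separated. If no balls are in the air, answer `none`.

Answer: ball1:lands@7:R ball3:lands@8:L ball4:lands@9:R ball5:lands@11:R ball2:lands@12:L

Derivation:
Beat 0 (L): throw ball1 h=7 -> lands@7:R; in-air after throw: [b1@7:R]
Beat 1 (R): throw ball2 h=3 -> lands@4:L; in-air after throw: [b2@4:L b1@7:R]
Beat 2 (L): throw ball3 h=6 -> lands@8:L; in-air after throw: [b2@4:L b1@7:R b3@8:L]
Beat 3 (R): throw ball4 h=6 -> lands@9:R; in-air after throw: [b2@4:L b1@7:R b3@8:L b4@9:R]
Beat 4 (L): throw ball2 h=8 -> lands@12:L; in-air after throw: [b1@7:R b3@8:L b4@9:R b2@12:L]
Beat 5 (R): throw ball5 h=6 -> lands@11:R; in-air after throw: [b1@7:R b3@8:L b4@9:R b5@11:R b2@12:L]
Beat 6 (L): throw ball6 h=7 -> lands@13:R; in-air after throw: [b1@7:R b3@8:L b4@9:R b5@11:R b2@12:L b6@13:R]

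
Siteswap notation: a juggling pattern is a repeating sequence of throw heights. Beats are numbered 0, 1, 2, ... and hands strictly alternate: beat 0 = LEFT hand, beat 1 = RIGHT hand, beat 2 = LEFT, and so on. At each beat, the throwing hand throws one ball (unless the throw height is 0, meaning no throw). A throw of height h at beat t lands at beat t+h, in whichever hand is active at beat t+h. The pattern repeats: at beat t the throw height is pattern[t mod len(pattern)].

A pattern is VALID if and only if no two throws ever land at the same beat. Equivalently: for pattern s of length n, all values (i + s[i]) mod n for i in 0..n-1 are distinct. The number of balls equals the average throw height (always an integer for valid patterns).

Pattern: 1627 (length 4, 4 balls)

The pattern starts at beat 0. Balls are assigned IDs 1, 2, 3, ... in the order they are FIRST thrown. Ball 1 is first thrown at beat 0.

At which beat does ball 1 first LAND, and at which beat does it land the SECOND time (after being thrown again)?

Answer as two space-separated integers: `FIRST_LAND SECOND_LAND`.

Answer: 1 7

Derivation:
Beat 0 (L): throw ball1 h=1 -> lands@1:R; in-air after throw: [b1@1:R]
Beat 1 (R): throw ball1 h=6 -> lands@7:R; in-air after throw: [b1@7:R]
Beat 2 (L): throw ball2 h=2 -> lands@4:L; in-air after throw: [b2@4:L b1@7:R]
Beat 3 (R): throw ball3 h=7 -> lands@10:L; in-air after throw: [b2@4:L b1@7:R b3@10:L]
Beat 4 (L): throw ball2 h=1 -> lands@5:R; in-air after throw: [b2@5:R b1@7:R b3@10:L]
Beat 5 (R): throw ball2 h=6 -> lands@11:R; in-air after throw: [b1@7:R b3@10:L b2@11:R]
Beat 6 (L): throw ball4 h=2 -> lands@8:L; in-air after throw: [b1@7:R b4@8:L b3@10:L b2@11:R]
Beat 7 (R): throw ball1 h=7 -> lands@14:L; in-air after throw: [b4@8:L b3@10:L b2@11:R b1@14:L]
Ball 1: thrown@0 h=1 -> first land @1; rethrown@1 h=6 -> second land @7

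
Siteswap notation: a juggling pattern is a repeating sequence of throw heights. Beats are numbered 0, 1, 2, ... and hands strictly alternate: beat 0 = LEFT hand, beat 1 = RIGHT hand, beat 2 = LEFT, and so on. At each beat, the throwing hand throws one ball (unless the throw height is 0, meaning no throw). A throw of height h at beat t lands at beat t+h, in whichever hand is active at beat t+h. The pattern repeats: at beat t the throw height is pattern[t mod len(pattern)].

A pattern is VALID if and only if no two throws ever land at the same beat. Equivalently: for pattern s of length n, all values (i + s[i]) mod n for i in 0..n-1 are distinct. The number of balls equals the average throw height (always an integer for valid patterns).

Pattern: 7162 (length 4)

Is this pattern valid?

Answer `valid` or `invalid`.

i=0: (i + s[i]) mod n = (0 + 7) mod 4 = 3
i=1: (i + s[i]) mod n = (1 + 1) mod 4 = 2
i=2: (i + s[i]) mod n = (2 + 6) mod 4 = 0
i=3: (i + s[i]) mod n = (3 + 2) mod 4 = 1
Residues: [3, 2, 0, 1], distinct: True

Answer: valid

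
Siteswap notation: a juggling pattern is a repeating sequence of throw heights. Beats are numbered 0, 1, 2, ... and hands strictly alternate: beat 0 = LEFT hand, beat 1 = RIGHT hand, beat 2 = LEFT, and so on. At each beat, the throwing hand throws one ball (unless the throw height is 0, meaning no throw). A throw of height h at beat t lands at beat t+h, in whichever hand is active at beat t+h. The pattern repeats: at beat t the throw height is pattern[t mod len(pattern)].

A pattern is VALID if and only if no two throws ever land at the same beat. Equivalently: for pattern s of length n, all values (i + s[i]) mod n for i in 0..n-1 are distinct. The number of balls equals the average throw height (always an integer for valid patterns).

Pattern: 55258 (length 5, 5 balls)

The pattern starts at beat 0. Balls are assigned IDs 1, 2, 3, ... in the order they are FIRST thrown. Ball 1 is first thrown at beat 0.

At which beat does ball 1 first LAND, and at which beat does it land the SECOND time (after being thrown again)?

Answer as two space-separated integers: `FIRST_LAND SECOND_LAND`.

Beat 0 (L): throw ball1 h=5 -> lands@5:R; in-air after throw: [b1@5:R]
Beat 1 (R): throw ball2 h=5 -> lands@6:L; in-air after throw: [b1@5:R b2@6:L]
Beat 2 (L): throw ball3 h=2 -> lands@4:L; in-air after throw: [b3@4:L b1@5:R b2@6:L]
Beat 3 (R): throw ball4 h=5 -> lands@8:L; in-air after throw: [b3@4:L b1@5:R b2@6:L b4@8:L]
Beat 4 (L): throw ball3 h=8 -> lands@12:L; in-air after throw: [b1@5:R b2@6:L b4@8:L b3@12:L]
Beat 5 (R): throw ball1 h=5 -> lands@10:L; in-air after throw: [b2@6:L b4@8:L b1@10:L b3@12:L]
Beat 6 (L): throw ball2 h=5 -> lands@11:R; in-air after throw: [b4@8:L b1@10:L b2@11:R b3@12:L]
Beat 7 (R): throw ball5 h=2 -> lands@9:R; in-air after throw: [b4@8:L b5@9:R b1@10:L b2@11:R b3@12:L]
Beat 8 (L): throw ball4 h=5 -> lands@13:R; in-air after throw: [b5@9:R b1@10:L b2@11:R b3@12:L b4@13:R]
Beat 9 (R): throw ball5 h=8 -> lands@17:R; in-air after throw: [b1@10:L b2@11:R b3@12:L b4@13:R b5@17:R]
Beat 10 (L): throw ball1 h=5 -> lands@15:R; in-air after throw: [b2@11:R b3@12:L b4@13:R b1@15:R b5@17:R]
Ball 1: thrown@0 h=5 -> first land @5; rethrown@5 h=5 -> second land @10

Answer: 5 10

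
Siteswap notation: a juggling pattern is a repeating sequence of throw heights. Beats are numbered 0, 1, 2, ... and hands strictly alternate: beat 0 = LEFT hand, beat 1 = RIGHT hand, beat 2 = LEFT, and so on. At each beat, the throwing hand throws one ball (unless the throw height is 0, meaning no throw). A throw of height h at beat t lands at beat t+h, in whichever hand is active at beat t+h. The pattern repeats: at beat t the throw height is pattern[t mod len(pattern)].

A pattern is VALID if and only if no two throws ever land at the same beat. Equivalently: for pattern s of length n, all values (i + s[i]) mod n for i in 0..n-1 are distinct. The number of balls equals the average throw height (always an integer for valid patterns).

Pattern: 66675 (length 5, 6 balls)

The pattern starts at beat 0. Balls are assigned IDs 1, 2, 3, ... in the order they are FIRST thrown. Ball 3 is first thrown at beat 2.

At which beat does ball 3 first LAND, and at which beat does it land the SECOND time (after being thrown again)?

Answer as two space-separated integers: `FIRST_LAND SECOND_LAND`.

Answer: 8 15

Derivation:
Beat 0 (L): throw ball1 h=6 -> lands@6:L; in-air after throw: [b1@6:L]
Beat 1 (R): throw ball2 h=6 -> lands@7:R; in-air after throw: [b1@6:L b2@7:R]
Beat 2 (L): throw ball3 h=6 -> lands@8:L; in-air after throw: [b1@6:L b2@7:R b3@8:L]
Beat 3 (R): throw ball4 h=7 -> lands@10:L; in-air after throw: [b1@6:L b2@7:R b3@8:L b4@10:L]
Beat 4 (L): throw ball5 h=5 -> lands@9:R; in-air after throw: [b1@6:L b2@7:R b3@8:L b5@9:R b4@10:L]
Beat 5 (R): throw ball6 h=6 -> lands@11:R; in-air after throw: [b1@6:L b2@7:R b3@8:L b5@9:R b4@10:L b6@11:R]
Beat 6 (L): throw ball1 h=6 -> lands@12:L; in-air after throw: [b2@7:R b3@8:L b5@9:R b4@10:L b6@11:R b1@12:L]
Beat 7 (R): throw ball2 h=6 -> lands@13:R; in-air after throw: [b3@8:L b5@9:R b4@10:L b6@11:R b1@12:L b2@13:R]
Beat 8 (L): throw ball3 h=7 -> lands@15:R; in-air after throw: [b5@9:R b4@10:L b6@11:R b1@12:L b2@13:R b3@15:R]
Beat 9 (R): throw ball5 h=5 -> lands@14:L; in-air after throw: [b4@10:L b6@11:R b1@12:L b2@13:R b5@14:L b3@15:R]
Beat 10 (L): throw ball4 h=6 -> lands@16:L; in-air after throw: [b6@11:R b1@12:L b2@13:R b5@14:L b3@15:R b4@16:L]
Beat 11 (R): throw ball6 h=6 -> lands@17:R; in-air after throw: [b1@12:L b2@13:R b5@14:L b3@15:R b4@16:L b6@17:R]
Beat 12 (L): throw ball1 h=6 -> lands@18:L; in-air after throw: [b2@13:R b5@14:L b3@15:R b4@16:L b6@17:R b1@18:L]
Beat 13 (R): throw ball2 h=7 -> lands@20:L; in-air after throw: [b5@14:L b3@15:R b4@16:L b6@17:R b1@18:L b2@20:L]
Beat 14 (L): throw ball5 h=5 -> lands@19:R; in-air after throw: [b3@15:R b4@16:L b6@17:R b1@18:L b5@19:R b2@20:L]
Beat 15 (R): throw ball3 h=6 -> lands@21:R; in-air after throw: [b4@16:L b6@17:R b1@18:L b5@19:R b2@20:L b3@21:R]
Ball 3: thrown@2 h=6 -> first land @8; rethrown@8 h=7 -> second land @15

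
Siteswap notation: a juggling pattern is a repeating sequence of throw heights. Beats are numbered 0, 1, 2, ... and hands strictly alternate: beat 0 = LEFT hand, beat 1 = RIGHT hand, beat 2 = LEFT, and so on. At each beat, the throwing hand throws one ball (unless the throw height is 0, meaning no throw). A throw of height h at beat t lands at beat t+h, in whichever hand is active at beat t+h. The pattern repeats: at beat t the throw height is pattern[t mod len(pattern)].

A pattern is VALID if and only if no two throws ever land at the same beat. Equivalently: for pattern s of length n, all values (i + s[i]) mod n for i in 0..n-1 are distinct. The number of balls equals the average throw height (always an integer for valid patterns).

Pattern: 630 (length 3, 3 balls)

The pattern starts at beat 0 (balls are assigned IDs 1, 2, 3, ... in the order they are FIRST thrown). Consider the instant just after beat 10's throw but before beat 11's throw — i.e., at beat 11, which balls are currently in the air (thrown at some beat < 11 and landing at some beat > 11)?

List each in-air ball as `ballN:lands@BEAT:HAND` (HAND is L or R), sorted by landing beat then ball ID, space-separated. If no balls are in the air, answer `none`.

Answer: ball1:lands@12:L ball2:lands@13:R ball3:lands@15:R

Derivation:
Beat 0 (L): throw ball1 h=6 -> lands@6:L; in-air after throw: [b1@6:L]
Beat 1 (R): throw ball2 h=3 -> lands@4:L; in-air after throw: [b2@4:L b1@6:L]
Beat 3 (R): throw ball3 h=6 -> lands@9:R; in-air after throw: [b2@4:L b1@6:L b3@9:R]
Beat 4 (L): throw ball2 h=3 -> lands@7:R; in-air after throw: [b1@6:L b2@7:R b3@9:R]
Beat 6 (L): throw ball1 h=6 -> lands@12:L; in-air after throw: [b2@7:R b3@9:R b1@12:L]
Beat 7 (R): throw ball2 h=3 -> lands@10:L; in-air after throw: [b3@9:R b2@10:L b1@12:L]
Beat 9 (R): throw ball3 h=6 -> lands@15:R; in-air after throw: [b2@10:L b1@12:L b3@15:R]
Beat 10 (L): throw ball2 h=3 -> lands@13:R; in-air after throw: [b1@12:L b2@13:R b3@15:R]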